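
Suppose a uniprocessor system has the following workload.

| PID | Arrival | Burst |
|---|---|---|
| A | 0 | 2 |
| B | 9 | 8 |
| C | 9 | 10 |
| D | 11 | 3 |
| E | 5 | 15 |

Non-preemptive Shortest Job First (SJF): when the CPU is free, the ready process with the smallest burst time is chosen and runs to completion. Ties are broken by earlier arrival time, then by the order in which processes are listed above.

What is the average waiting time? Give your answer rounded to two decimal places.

Timeline: | A 0-2 | idle 2-5 | E 5-20 | D 20-23 | B 23-31 | C 31-41 |
Completion: A=2  B=31  C=41  D=23  E=20
Turnaround (C−A): A=2  B=22  C=32  D=12  E=15
Waiting times: A=0, B=14, C=22, D=9, E=0
Average waiting = (0+14+22+9+0) / 5 = 45/5 = 9.00

9.00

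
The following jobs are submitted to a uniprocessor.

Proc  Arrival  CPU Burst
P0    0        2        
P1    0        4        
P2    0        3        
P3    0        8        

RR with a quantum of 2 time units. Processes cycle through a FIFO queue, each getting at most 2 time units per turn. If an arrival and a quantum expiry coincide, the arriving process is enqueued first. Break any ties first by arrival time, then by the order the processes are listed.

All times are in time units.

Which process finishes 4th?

Gantt: | P0 0-2 | P1 2-4 | P2 4-6 | P3 6-8 | P1 8-10 | P2 10-11 | P3 11-17 |
Completion: P0=2  P1=10  P2=11  P3=17
Turnaround (C−A): P0=2  P1=10  P2=11  P3=17
Finish order: P0 → P1 → P2 → P3

P3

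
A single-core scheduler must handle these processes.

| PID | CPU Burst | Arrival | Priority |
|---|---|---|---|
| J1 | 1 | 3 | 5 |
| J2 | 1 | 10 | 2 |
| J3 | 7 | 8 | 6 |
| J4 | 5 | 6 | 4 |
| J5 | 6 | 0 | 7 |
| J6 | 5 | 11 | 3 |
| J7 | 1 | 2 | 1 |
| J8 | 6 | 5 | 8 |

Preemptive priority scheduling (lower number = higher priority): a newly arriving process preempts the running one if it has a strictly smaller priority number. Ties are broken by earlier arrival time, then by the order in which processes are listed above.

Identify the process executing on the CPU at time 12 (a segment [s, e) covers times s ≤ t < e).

Gantt: | J5 0-2 | J7 2-3 | J1 3-4 | J5 4-6 | J4 6-10 | J2 10-11 | J6 11-16 | J4 16-17 | J3 17-24 | J5 24-26 | J8 26-32 |
Completion: J1=4  J2=11  J3=24  J4=17  J5=26  J6=16  J7=3  J8=32

J6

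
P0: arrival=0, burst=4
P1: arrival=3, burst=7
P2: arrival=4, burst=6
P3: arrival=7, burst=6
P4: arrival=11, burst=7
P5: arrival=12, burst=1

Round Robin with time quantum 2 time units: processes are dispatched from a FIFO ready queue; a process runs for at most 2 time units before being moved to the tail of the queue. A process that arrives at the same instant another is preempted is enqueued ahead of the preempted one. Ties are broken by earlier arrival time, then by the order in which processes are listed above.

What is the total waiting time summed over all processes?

Schedule: | P0 0-4 | P1 4-6 | P2 6-8 | P1 8-10 | P3 10-12 | P2 12-14 | P1 14-16 | P4 16-18 | P5 18-19 | P3 19-21 | P2 21-23 | P1 23-24 | P4 24-26 | P3 26-28 | P4 28-31 |
Completion: P0=4  P1=24  P2=23  P3=28  P4=31  P5=19
Waiting = turnaround − burst: P0=0, P1=14, P2=13, P3=15, P4=13, P5=6
Total waiting = 0 + 14 + 13 + 15 + 13 + 6 = 61

61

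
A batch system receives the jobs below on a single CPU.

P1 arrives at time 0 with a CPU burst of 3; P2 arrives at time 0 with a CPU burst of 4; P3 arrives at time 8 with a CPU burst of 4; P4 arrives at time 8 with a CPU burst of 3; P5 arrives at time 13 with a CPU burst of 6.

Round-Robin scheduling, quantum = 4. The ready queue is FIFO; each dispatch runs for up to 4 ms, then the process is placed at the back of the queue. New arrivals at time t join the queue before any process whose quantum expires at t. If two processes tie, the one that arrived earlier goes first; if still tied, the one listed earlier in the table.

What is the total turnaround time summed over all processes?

Gantt: | P1 0-3 | P2 3-7 | idle 7-8 | P3 8-12 | P4 12-15 | P5 15-21 |
Completion: P1=3  P2=7  P3=12  P4=15  P5=21
Turnaround (C−A): P1=3  P2=7  P3=4  P4=7  P5=8
Turnaround = completion − arrival: P1=3, P2=7, P3=4, P4=7, P5=8
Total turnaround = 3 + 7 + 4 + 7 + 8 = 29

29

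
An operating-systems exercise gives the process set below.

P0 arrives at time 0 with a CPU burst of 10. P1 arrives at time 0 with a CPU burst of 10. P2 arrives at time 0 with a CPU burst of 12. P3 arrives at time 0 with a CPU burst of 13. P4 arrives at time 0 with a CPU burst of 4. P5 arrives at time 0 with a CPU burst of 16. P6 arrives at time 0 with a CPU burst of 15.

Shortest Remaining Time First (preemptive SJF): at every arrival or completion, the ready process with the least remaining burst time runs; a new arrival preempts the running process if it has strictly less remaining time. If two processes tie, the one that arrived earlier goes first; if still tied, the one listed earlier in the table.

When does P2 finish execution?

36

Timeline: | P4 0-4 | P0 4-14 | P1 14-24 | P2 24-36 | P3 36-49 | P6 49-64 | P5 64-80 |
Completion: P0=14  P1=24  P2=36  P3=49  P4=4  P5=80  P6=64
Turnaround (C−A): P0=14  P1=24  P2=36  P3=49  P4=4  P5=80  P6=64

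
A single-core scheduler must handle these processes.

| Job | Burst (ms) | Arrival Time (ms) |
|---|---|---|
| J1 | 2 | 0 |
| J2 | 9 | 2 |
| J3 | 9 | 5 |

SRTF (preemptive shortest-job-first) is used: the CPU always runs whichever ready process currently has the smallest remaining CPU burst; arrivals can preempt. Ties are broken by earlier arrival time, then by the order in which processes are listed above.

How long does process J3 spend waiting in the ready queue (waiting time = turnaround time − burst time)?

Gantt: | J1 0-2 | J2 2-11 | J3 11-20 |
Completion: J1=2  J2=11  J3=20
Turnaround (C−A): J1=2  J2=9  J3=15
Waiting(J3) = turnaround − burst = 15 − 9 = 6

6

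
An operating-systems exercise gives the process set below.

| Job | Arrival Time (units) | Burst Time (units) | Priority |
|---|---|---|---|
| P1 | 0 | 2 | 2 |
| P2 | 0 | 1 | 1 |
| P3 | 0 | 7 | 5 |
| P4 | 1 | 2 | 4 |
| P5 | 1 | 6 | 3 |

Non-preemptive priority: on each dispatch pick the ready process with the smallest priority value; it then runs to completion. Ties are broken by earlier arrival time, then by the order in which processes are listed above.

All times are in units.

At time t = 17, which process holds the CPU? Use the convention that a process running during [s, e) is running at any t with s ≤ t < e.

P3

Schedule: | P2 0-1 | P1 1-3 | P5 3-9 | P4 9-11 | P3 11-18 |
Completion: P1=3  P2=1  P3=18  P4=11  P5=9
Turnaround (C−A): P1=3  P2=1  P3=18  P4=10  P5=8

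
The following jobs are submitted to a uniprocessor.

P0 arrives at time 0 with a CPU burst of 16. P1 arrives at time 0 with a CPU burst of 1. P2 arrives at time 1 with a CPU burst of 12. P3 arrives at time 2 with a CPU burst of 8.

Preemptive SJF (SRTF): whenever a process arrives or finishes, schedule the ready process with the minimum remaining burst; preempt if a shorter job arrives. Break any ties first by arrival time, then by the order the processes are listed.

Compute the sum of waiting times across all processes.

29

Gantt: | P1 0-1 | P2 1-2 | P3 2-10 | P2 10-21 | P0 21-37 |
Completion: P0=37  P1=1  P2=21  P3=10
Turnaround (C−A): P0=37  P1=1  P2=20  P3=8
Waiting = turnaround − burst: P0=21, P1=0, P2=8, P3=0
Total waiting = 21 + 0 + 8 + 0 = 29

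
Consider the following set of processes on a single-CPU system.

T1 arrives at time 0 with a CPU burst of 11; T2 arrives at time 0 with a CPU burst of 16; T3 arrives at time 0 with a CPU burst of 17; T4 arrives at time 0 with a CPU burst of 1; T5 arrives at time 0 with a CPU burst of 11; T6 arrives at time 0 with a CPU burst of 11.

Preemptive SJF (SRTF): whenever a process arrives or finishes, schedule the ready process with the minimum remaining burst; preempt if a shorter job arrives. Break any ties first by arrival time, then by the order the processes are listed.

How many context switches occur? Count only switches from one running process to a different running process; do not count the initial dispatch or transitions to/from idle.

5

Schedule: | T4 0-1 | T1 1-12 | T5 12-23 | T6 23-34 | T2 34-50 | T3 50-67 |
Completion: T1=12  T2=50  T3=67  T4=1  T5=23  T6=34
Turnaround (C−A): T1=12  T2=50  T3=67  T4=1  T5=23  T6=34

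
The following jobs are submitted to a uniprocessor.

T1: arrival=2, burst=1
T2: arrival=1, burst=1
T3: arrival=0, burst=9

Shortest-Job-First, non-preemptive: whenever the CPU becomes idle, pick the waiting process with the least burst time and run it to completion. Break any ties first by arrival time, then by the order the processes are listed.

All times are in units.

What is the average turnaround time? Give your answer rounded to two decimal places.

9.00

Timeline: | T3 0-9 | T2 9-10 | T1 10-11 |
Completion: T1=11  T2=10  T3=9
Turnaround times: T1=9, T2=9, T3=9
Average turnaround = (9+9+9) / 3 = 27/3 = 9.00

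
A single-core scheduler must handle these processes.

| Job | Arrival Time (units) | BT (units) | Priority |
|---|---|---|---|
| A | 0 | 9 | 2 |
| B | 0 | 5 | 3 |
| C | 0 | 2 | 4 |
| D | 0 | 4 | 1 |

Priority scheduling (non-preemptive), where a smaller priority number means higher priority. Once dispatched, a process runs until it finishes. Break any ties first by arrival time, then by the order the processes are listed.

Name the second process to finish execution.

A

Schedule: | D 0-4 | A 4-13 | B 13-18 | C 18-20 |
Completion: A=13  B=18  C=20  D=4
Turnaround (C−A): A=13  B=18  C=20  D=4
Finish order: D → A → B → C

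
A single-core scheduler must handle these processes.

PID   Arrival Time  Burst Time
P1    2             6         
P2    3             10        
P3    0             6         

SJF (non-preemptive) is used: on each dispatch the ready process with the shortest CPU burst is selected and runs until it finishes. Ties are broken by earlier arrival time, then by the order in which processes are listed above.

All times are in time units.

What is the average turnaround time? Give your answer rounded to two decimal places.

11.67

Schedule: | P3 0-6 | P1 6-12 | P2 12-22 |
Completion: P1=12  P2=22  P3=6
Turnaround (C−A): P1=10  P2=19  P3=6
Turnaround times: P1=10, P2=19, P3=6
Average turnaround = (10+19+6) / 3 = 35/3 = 11.67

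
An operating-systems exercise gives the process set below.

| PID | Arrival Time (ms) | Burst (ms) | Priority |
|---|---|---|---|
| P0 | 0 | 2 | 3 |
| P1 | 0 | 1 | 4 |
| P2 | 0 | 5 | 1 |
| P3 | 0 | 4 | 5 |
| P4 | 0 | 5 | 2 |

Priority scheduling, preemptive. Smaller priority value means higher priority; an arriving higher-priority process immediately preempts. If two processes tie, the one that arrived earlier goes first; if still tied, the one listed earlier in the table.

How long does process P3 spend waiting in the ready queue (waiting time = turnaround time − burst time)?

Schedule: | P2 0-5 | P4 5-10 | P0 10-12 | P1 12-13 | P3 13-17 |
Completion: P0=12  P1=13  P2=5  P3=17  P4=10
Turnaround (C−A): P0=12  P1=13  P2=5  P3=17  P4=10
Waiting(P3) = turnaround − burst = 17 − 4 = 13

13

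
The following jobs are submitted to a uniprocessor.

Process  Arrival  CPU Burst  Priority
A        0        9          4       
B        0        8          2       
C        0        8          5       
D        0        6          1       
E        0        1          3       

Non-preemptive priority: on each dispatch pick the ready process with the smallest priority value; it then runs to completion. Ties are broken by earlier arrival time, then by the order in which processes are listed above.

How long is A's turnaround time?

24

Gantt: | D 0-6 | B 6-14 | E 14-15 | A 15-24 | C 24-32 |
Completion: A=24  B=14  C=32  D=6  E=15
Turnaround (C−A): A=24  B=14  C=32  D=6  E=15
Turnaround(A) = completion − arrival = 24 − 0 = 24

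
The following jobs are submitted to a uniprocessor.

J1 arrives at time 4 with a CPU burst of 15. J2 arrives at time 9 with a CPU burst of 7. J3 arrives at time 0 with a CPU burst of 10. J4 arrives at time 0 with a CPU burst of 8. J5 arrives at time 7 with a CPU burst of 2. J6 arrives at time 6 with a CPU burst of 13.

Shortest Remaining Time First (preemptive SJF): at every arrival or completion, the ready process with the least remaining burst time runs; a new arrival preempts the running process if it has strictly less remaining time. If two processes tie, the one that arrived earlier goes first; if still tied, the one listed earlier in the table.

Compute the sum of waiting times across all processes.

76

Schedule: | J4 0-8 | J5 8-10 | J2 10-17 | J3 17-27 | J6 27-40 | J1 40-55 |
Completion: J1=55  J2=17  J3=27  J4=8  J5=10  J6=40
Turnaround (C−A): J1=51  J2=8  J3=27  J4=8  J5=3  J6=34
Waiting = turnaround − burst: J1=36, J2=1, J3=17, J4=0, J5=1, J6=21
Total waiting = 36 + 1 + 17 + 0 + 1 + 21 = 76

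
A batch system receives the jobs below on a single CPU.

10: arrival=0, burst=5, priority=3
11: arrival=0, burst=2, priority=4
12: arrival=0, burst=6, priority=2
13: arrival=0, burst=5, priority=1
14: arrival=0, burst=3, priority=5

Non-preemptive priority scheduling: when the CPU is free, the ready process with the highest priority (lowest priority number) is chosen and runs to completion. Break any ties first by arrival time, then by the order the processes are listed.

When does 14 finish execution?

21

Gantt: | 13 0-5 | 12 5-11 | 10 11-16 | 11 16-18 | 14 18-21 |
Completion: 10=16  11=18  12=11  13=5  14=21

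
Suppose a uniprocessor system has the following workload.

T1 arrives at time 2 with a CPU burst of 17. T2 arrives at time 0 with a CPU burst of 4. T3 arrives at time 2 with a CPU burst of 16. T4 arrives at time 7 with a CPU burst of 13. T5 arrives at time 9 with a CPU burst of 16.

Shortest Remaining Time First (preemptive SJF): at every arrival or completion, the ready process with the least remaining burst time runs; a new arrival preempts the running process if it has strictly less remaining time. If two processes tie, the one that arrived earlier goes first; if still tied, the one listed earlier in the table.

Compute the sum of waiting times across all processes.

Schedule: | T2 0-4 | T3 4-20 | T4 20-33 | T5 33-49 | T1 49-66 |
Completion: T1=66  T2=4  T3=20  T4=33  T5=49
Waiting = turnaround − burst: T1=47, T2=0, T3=2, T4=13, T5=24
Total waiting = 47 + 0 + 2 + 13 + 24 = 86

86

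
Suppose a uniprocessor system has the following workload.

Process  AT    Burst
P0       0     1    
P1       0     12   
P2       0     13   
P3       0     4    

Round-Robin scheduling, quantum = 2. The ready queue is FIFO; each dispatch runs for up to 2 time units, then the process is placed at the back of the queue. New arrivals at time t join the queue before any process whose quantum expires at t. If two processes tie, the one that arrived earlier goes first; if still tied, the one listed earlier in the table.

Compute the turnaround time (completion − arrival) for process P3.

13

Timeline: | P0 0-1 | P1 1-3 | P2 3-5 | P3 5-7 | P1 7-9 | P2 9-11 | P3 11-13 | P1 13-15 | P2 15-17 | P1 17-19 | P2 19-21 | P1 21-23 | P2 23-25 | P1 25-27 | P2 27-30 |
Completion: P0=1  P1=27  P2=30  P3=13
Turnaround (C−A): P0=1  P1=27  P2=30  P3=13
Turnaround(P3) = completion − arrival = 13 − 0 = 13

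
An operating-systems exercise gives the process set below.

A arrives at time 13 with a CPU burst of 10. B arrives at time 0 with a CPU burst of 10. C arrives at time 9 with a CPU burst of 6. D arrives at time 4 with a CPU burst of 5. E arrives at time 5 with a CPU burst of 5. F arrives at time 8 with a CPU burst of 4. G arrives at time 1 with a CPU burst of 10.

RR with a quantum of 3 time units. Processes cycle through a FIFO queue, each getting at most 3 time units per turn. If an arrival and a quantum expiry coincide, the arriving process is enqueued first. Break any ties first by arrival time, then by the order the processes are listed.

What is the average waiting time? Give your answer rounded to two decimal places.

27.14

Timeline: | B 0-3 | G 3-6 | B 6-9 | D 9-12 | E 12-15 | G 15-18 | F 18-21 | C 21-24 | B 24-27 | D 27-29 | A 29-32 | E 32-34 | G 34-37 | F 37-38 | C 38-41 | B 41-42 | A 42-45 | G 45-46 | A 46-50 |
Completion: A=50  B=42  C=41  D=29  E=34  F=38  G=46
Turnaround (C−A): A=37  B=42  C=32  D=25  E=29  F=30  G=45
Waiting times: A=27, B=32, C=26, D=20, E=24, F=26, G=35
Average waiting = (27+32+26+20+24+26+35) / 7 = 190/7 = 27.14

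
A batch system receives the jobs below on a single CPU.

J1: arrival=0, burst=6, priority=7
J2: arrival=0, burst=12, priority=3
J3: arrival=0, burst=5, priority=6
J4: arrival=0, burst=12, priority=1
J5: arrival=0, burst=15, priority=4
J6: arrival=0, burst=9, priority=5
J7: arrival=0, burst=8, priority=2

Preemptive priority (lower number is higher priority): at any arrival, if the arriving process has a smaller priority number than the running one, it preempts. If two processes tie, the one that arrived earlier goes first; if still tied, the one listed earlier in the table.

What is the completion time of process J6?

Timeline: | J4 0-12 | J7 12-20 | J2 20-32 | J5 32-47 | J6 47-56 | J3 56-61 | J1 61-67 |
Completion: J1=67  J2=32  J3=61  J4=12  J5=47  J6=56  J7=20
Turnaround (C−A): J1=67  J2=32  J3=61  J4=12  J5=47  J6=56  J7=20

56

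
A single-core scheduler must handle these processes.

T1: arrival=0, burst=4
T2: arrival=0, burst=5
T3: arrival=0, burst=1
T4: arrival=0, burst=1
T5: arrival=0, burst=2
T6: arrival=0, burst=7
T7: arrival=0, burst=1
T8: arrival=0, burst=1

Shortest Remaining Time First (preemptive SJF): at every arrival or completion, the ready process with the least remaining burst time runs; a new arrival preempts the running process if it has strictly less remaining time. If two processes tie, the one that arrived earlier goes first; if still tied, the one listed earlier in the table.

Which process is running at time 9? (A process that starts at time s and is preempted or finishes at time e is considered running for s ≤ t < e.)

T1

Gantt: | T3 0-1 | T4 1-2 | T7 2-3 | T8 3-4 | T5 4-6 | T1 6-10 | T2 10-15 | T6 15-22 |
Completion: T1=10  T2=15  T3=1  T4=2  T5=6  T6=22  T7=3  T8=4
Turnaround (C−A): T1=10  T2=15  T3=1  T4=2  T5=6  T6=22  T7=3  T8=4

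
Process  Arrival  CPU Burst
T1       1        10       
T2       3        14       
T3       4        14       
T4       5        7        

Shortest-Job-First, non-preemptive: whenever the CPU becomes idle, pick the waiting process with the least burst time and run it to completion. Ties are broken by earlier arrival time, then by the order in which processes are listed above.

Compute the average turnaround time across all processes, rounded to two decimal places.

23.50

Schedule: | idle 0-1 | T1 1-11 | T4 11-18 | T2 18-32 | T3 32-46 |
Completion: T1=11  T2=32  T3=46  T4=18
Turnaround (C−A): T1=10  T2=29  T3=42  T4=13
Turnaround times: T1=10, T2=29, T3=42, T4=13
Average turnaround = (10+29+42+13) / 4 = 94/4 = 23.50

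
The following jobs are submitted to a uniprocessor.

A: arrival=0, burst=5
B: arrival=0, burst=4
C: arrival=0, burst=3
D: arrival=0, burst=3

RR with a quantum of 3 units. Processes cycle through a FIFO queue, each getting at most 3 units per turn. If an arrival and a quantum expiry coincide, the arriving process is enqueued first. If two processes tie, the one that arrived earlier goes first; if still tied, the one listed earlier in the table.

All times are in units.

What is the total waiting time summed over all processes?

Gantt: | A 0-3 | B 3-6 | C 6-9 | D 9-12 | A 12-14 | B 14-15 |
Completion: A=14  B=15  C=9  D=12
Turnaround (C−A): A=14  B=15  C=9  D=12
Waiting = turnaround − burst: A=9, B=11, C=6, D=9
Total waiting = 9 + 11 + 6 + 9 = 35

35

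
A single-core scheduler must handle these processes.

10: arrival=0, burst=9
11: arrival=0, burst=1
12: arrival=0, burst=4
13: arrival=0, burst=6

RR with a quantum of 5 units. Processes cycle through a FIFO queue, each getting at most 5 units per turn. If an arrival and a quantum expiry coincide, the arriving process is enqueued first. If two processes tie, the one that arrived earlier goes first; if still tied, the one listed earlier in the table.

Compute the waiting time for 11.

5

Gantt: | 10 0-5 | 11 5-6 | 12 6-10 | 13 10-15 | 10 15-19 | 13 19-20 |
Completion: 10=19  11=6  12=10  13=20
Turnaround (C−A): 10=19  11=6  12=10  13=20
Waiting(11) = turnaround − burst = 6 − 1 = 5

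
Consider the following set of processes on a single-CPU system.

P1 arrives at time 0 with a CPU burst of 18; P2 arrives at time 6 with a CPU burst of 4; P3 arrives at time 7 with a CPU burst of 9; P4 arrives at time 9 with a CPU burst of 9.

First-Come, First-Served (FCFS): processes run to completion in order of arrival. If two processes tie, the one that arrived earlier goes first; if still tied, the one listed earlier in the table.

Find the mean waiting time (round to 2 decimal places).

Gantt: | P1 0-18 | P2 18-22 | P3 22-31 | P4 31-40 |
Completion: P1=18  P2=22  P3=31  P4=40
Turnaround (C−A): P1=18  P2=16  P3=24  P4=31
Waiting times: P1=0, P2=12, P3=15, P4=22
Average waiting = (0+12+15+22) / 4 = 49/4 = 12.25

12.25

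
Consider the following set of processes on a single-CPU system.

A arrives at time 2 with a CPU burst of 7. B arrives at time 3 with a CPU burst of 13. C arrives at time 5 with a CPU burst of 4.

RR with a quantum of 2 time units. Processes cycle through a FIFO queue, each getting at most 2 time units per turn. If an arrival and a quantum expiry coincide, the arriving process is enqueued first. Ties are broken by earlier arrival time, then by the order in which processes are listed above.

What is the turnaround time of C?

Gantt: | idle 0-2 | A 2-4 | B 4-6 | A 6-8 | C 8-10 | B 10-12 | A 12-14 | C 14-16 | B 16-18 | A 18-19 | B 19-26 |
Completion: A=19  B=26  C=16
Turnaround(C) = completion − arrival = 16 − 5 = 11

11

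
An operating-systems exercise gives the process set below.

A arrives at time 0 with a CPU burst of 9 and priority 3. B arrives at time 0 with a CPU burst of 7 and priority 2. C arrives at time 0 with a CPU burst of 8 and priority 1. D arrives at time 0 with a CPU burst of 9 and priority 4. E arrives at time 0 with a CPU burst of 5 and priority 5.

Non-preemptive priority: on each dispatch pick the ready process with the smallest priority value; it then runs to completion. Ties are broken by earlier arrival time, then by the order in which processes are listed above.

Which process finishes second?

B

Gantt: | C 0-8 | B 8-15 | A 15-24 | D 24-33 | E 33-38 |
Completion: A=24  B=15  C=8  D=33  E=38
Finish order: C → B → A → D → E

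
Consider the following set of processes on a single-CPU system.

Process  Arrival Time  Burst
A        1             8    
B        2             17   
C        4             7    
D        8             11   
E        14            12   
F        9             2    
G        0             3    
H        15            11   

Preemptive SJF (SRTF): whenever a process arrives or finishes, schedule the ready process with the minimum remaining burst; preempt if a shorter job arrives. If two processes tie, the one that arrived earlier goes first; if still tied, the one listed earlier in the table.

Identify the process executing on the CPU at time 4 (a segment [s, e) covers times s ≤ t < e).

A

Gantt: | G 0-3 | A 3-11 | F 11-13 | C 13-20 | D 20-31 | H 31-42 | E 42-54 | B 54-71 |
Completion: A=11  B=71  C=20  D=31  E=54  F=13  G=3  H=42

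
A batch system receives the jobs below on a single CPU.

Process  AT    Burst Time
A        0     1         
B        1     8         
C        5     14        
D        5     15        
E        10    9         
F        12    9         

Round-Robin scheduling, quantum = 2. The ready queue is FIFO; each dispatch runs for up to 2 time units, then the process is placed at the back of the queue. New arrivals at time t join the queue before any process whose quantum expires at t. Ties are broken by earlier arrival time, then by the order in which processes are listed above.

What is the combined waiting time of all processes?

Gantt: | A 0-1 | B 1-5 | C 5-7 | D 7-9 | B 9-11 | C 11-13 | D 13-15 | E 15-17 | B 17-19 | F 19-21 | C 21-23 | D 23-25 | E 25-27 | F 27-29 | C 29-31 | D 31-33 | E 33-35 | F 35-37 | C 37-39 | D 39-41 | E 41-43 | F 43-45 | C 45-47 | D 47-49 | E 49-50 | F 50-51 | C 51-53 | D 53-56 |
Completion: A=1  B=19  C=53  D=56  E=50  F=51
Turnaround (C−A): A=1  B=18  C=48  D=51  E=40  F=39
Waiting = turnaround − burst: A=0, B=10, C=34, D=36, E=31, F=30
Total waiting = 0 + 10 + 34 + 36 + 31 + 30 = 141

141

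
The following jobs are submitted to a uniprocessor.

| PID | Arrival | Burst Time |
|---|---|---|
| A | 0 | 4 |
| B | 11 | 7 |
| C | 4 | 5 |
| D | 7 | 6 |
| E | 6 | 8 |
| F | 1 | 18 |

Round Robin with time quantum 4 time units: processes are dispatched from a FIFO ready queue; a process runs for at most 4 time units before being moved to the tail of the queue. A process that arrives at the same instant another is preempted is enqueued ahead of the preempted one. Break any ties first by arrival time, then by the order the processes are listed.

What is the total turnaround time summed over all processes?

162

Timeline: | A 0-4 | F 4-8 | C 8-12 | E 12-16 | D 16-20 | F 20-24 | B 24-28 | C 28-29 | E 29-33 | D 33-35 | F 35-39 | B 39-42 | F 42-48 |
Completion: A=4  B=42  C=29  D=35  E=33  F=48
Turnaround = completion − arrival: A=4, B=31, C=25, D=28, E=27, F=47
Total turnaround = 4 + 31 + 25 + 28 + 27 + 47 = 162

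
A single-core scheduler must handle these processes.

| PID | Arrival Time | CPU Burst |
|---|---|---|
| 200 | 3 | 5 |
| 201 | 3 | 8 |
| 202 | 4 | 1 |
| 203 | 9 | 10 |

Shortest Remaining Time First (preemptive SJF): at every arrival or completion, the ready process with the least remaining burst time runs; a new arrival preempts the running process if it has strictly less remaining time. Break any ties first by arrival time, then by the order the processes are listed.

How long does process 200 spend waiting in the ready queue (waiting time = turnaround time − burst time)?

Schedule: | idle 0-3 | 200 3-4 | 202 4-5 | 200 5-9 | 201 9-17 | 203 17-27 |
Completion: 200=9  201=17  202=5  203=27
Turnaround (C−A): 200=6  201=14  202=1  203=18
Waiting(200) = turnaround − burst = 6 − 5 = 1

1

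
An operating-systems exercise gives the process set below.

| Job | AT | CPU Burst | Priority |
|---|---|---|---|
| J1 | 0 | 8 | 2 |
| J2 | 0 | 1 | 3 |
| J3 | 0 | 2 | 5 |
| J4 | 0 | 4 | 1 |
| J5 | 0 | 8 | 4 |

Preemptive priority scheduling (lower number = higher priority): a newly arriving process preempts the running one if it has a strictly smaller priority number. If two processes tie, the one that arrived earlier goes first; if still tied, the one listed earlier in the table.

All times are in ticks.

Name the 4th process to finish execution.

Gantt: | J4 0-4 | J1 4-12 | J2 12-13 | J5 13-21 | J3 21-23 |
Completion: J1=12  J2=13  J3=23  J4=4  J5=21
Turnaround (C−A): J1=12  J2=13  J3=23  J4=4  J5=21
Finish order: J4 → J1 → J2 → J5 → J3

J5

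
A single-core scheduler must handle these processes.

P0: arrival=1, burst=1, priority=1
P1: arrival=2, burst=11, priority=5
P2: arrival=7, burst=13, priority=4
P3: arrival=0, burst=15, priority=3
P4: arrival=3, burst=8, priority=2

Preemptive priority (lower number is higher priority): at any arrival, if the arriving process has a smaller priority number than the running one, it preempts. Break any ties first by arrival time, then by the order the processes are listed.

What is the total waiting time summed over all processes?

Gantt: | P3 0-1 | P0 1-2 | P3 2-3 | P4 3-11 | P3 11-24 | P2 24-37 | P1 37-48 |
Completion: P0=2  P1=48  P2=37  P3=24  P4=11
Waiting = turnaround − burst: P0=0, P1=35, P2=17, P3=9, P4=0
Total waiting = 0 + 35 + 17 + 9 + 0 = 61

61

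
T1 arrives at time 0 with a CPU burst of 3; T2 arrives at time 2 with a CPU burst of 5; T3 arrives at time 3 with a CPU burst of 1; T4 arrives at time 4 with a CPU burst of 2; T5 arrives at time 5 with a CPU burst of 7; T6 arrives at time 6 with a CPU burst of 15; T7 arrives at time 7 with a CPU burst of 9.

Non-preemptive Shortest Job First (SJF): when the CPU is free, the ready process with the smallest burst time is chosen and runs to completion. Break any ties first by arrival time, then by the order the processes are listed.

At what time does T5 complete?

Gantt: | T1 0-3 | T3 3-4 | T4 4-6 | T2 6-11 | T5 11-18 | T7 18-27 | T6 27-42 |
Completion: T1=3  T2=11  T3=4  T4=6  T5=18  T6=42  T7=27
Turnaround (C−A): T1=3  T2=9  T3=1  T4=2  T5=13  T6=36  T7=20

18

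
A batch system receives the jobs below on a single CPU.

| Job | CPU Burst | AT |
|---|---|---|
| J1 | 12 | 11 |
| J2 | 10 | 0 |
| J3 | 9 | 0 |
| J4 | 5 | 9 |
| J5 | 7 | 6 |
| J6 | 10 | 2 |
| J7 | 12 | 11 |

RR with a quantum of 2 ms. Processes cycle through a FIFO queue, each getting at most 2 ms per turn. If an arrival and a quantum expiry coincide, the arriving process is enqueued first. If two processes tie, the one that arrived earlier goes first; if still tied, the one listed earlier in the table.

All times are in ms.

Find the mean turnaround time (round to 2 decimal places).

Gantt: | J2 0-2 | J3 2-4 | J6 4-6 | J2 6-8 | J3 8-10 | J5 10-12 | J6 12-14 | J2 14-16 | J4 16-18 | J3 18-20 | J1 20-22 | J7 22-24 | J5 24-26 | J6 26-28 | J2 28-30 | J4 30-32 | J3 32-34 | J1 34-36 | J7 36-38 | J5 38-40 | J6 40-42 | J2 42-44 | J4 44-45 | J3 45-46 | J1 46-48 | J7 48-50 | J5 50-51 | J6 51-53 | J1 53-55 | J7 55-57 | J1 57-59 | J7 59-61 | J1 61-63 | J7 63-65 |
Completion: J1=63  J2=44  J3=46  J4=45  J5=51  J6=53  J7=65
Turnaround (C−A): J1=52  J2=44  J3=46  J4=36  J5=45  J6=51  J7=54
Turnaround times: J1=52, J2=44, J3=46, J4=36, J5=45, J6=51, J7=54
Average turnaround = (52+44+46+36+45+51+54) / 7 = 328/7 = 46.86

46.86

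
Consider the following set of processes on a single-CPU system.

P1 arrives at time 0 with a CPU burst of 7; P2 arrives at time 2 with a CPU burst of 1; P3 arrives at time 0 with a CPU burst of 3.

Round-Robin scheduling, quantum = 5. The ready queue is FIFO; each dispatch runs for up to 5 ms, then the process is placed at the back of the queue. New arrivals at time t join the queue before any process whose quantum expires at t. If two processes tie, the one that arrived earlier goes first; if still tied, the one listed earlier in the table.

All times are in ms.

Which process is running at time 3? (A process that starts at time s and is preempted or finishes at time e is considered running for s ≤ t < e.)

Schedule: | P1 0-5 | P3 5-8 | P2 8-9 | P1 9-11 |
Completion: P1=11  P2=9  P3=8

P1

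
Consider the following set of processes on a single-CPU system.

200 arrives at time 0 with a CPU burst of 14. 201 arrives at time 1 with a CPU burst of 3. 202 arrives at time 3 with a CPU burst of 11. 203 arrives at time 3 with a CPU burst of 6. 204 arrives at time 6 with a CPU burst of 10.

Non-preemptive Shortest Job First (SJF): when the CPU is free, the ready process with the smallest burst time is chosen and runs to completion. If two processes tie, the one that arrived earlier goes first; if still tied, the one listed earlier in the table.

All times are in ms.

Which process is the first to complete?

Schedule: | 200 0-14 | 201 14-17 | 203 17-23 | 204 23-33 | 202 33-44 |
Completion: 200=14  201=17  202=44  203=23  204=33
Turnaround (C−A): 200=14  201=16  202=41  203=20  204=27
Finish order: 200 → 201 → 203 → 204 → 202

200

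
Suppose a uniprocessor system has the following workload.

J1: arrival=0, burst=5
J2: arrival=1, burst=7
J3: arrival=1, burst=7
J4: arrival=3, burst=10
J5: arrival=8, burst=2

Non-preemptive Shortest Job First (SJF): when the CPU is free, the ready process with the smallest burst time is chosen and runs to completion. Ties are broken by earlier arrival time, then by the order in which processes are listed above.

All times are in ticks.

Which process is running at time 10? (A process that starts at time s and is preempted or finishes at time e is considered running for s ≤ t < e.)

Schedule: | J1 0-5 | J2 5-12 | J5 12-14 | J3 14-21 | J4 21-31 |
Completion: J1=5  J2=12  J3=21  J4=31  J5=14
Turnaround (C−A): J1=5  J2=11  J3=20  J4=28  J5=6

J2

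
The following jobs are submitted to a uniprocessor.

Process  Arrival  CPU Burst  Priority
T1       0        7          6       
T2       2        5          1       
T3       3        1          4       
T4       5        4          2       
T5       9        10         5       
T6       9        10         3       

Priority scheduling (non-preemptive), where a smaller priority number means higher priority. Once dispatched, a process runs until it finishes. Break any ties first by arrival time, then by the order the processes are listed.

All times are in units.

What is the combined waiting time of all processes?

Timeline: | T1 0-7 | T2 7-12 | T4 12-16 | T6 16-26 | T3 26-27 | T5 27-37 |
Completion: T1=7  T2=12  T3=27  T4=16  T5=37  T6=26
Waiting = turnaround − burst: T1=0, T2=5, T3=23, T4=7, T5=18, T6=7
Total waiting = 0 + 5 + 23 + 7 + 18 + 7 = 60

60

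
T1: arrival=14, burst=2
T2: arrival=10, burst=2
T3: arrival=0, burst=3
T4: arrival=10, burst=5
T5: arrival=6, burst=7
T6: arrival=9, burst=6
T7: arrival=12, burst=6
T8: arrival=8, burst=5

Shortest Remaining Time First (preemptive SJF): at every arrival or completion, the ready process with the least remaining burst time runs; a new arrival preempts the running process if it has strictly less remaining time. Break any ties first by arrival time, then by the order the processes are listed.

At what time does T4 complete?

27

Gantt: | T3 0-3 | idle 3-6 | T5 6-10 | T2 10-12 | T5 12-15 | T1 15-17 | T8 17-22 | T4 22-27 | T6 27-33 | T7 33-39 |
Completion: T1=17  T2=12  T3=3  T4=27  T5=15  T6=33  T7=39  T8=22
Turnaround (C−A): T1=3  T2=2  T3=3  T4=17  T5=9  T6=24  T7=27  T8=14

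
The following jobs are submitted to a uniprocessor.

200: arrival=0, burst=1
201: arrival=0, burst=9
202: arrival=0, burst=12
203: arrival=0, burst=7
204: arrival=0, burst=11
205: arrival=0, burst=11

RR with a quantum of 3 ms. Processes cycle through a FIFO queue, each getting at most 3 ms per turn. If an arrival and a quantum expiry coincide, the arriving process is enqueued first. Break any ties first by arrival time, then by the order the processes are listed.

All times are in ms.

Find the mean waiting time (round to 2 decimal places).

Timeline: | 200 0-1 | 201 1-4 | 202 4-7 | 203 7-10 | 204 10-13 | 205 13-16 | 201 16-19 | 202 19-22 | 203 22-25 | 204 25-28 | 205 28-31 | 201 31-34 | 202 34-37 | 203 37-38 | 204 38-41 | 205 41-44 | 202 44-47 | 204 47-49 | 205 49-51 |
Completion: 200=1  201=34  202=47  203=38  204=49  205=51
Turnaround (C−A): 200=1  201=34  202=47  203=38  204=49  205=51
Waiting times: 200=0, 201=25, 202=35, 203=31, 204=38, 205=40
Average waiting = (0+25+35+31+38+40) / 6 = 169/6 = 28.17

28.17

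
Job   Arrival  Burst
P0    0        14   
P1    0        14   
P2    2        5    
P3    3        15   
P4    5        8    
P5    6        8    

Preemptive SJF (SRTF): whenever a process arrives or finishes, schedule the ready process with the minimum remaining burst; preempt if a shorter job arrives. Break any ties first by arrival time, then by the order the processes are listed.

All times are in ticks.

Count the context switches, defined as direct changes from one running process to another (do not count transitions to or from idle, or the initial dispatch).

6

Schedule: | P0 0-2 | P2 2-7 | P4 7-15 | P5 15-23 | P0 23-35 | P1 35-49 | P3 49-64 |
Completion: P0=35  P1=49  P2=7  P3=64  P4=15  P5=23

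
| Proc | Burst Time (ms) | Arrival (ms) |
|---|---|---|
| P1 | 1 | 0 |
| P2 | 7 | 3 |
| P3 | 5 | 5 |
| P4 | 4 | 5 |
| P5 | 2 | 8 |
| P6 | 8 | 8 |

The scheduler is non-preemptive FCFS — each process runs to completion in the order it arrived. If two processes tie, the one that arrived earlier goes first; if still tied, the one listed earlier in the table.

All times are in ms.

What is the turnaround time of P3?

Gantt: | P1 0-1 | idle 1-3 | P2 3-10 | P3 10-15 | P4 15-19 | P5 19-21 | P6 21-29 |
Completion: P1=1  P2=10  P3=15  P4=19  P5=21  P6=29
Turnaround(P3) = completion − arrival = 15 − 5 = 10

10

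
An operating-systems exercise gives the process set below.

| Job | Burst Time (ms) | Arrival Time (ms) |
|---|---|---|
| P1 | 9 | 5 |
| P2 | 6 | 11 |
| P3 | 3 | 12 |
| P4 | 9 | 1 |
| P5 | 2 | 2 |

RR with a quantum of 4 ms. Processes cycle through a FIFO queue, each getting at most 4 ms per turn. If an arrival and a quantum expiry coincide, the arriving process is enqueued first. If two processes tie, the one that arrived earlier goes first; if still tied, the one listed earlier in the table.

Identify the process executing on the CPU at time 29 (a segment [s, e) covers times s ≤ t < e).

Gantt: | idle 0-1 | P4 1-5 | P5 5-7 | P1 7-11 | P4 11-15 | P2 15-19 | P1 19-23 | P3 23-26 | P4 26-27 | P2 27-29 | P1 29-30 |
Completion: P1=30  P2=29  P3=26  P4=27  P5=7

P1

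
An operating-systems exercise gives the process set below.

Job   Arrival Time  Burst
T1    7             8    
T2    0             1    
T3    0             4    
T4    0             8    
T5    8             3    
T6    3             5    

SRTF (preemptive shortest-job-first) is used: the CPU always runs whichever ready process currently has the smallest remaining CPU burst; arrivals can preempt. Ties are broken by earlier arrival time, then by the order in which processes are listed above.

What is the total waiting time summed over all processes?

Timeline: | T2 0-1 | T3 1-5 | T6 5-10 | T5 10-13 | T4 13-21 | T1 21-29 |
Completion: T1=29  T2=1  T3=5  T4=21  T5=13  T6=10
Turnaround (C−A): T1=22  T2=1  T3=5  T4=21  T5=5  T6=7
Waiting = turnaround − burst: T1=14, T2=0, T3=1, T4=13, T5=2, T6=2
Total waiting = 14 + 0 + 1 + 13 + 2 + 2 = 32

32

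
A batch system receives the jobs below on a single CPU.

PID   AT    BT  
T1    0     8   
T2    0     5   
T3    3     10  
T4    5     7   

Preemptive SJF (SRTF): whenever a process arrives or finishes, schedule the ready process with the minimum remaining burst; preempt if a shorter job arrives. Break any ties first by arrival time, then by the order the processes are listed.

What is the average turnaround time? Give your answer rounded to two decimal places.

Gantt: | T2 0-5 | T4 5-12 | T1 12-20 | T3 20-30 |
Completion: T1=20  T2=5  T3=30  T4=12
Turnaround (C−A): T1=20  T2=5  T3=27  T4=7
Turnaround times: T1=20, T2=5, T3=27, T4=7
Average turnaround = (20+5+27+7) / 4 = 59/4 = 14.75

14.75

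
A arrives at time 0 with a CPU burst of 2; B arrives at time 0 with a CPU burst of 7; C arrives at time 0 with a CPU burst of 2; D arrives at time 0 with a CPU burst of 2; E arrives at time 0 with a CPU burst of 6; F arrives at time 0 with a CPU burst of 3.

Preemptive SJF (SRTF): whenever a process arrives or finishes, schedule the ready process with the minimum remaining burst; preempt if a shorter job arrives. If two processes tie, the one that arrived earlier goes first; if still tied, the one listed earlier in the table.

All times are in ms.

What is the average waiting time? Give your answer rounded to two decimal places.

6.00

Gantt: | A 0-2 | C 2-4 | D 4-6 | F 6-9 | E 9-15 | B 15-22 |
Completion: A=2  B=22  C=4  D=6  E=15  F=9
Turnaround (C−A): A=2  B=22  C=4  D=6  E=15  F=9
Waiting times: A=0, B=15, C=2, D=4, E=9, F=6
Average waiting = (0+15+2+4+9+6) / 6 = 36/6 = 6.00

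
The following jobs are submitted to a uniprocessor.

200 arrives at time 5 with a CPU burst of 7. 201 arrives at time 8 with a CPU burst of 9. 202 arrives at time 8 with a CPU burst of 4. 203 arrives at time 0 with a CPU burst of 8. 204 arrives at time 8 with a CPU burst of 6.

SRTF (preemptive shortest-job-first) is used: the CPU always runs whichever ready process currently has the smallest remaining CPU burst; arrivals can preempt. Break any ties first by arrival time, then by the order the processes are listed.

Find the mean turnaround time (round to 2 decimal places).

Schedule: | 203 0-8 | 202 8-12 | 204 12-18 | 200 18-25 | 201 25-34 |
Completion: 200=25  201=34  202=12  203=8  204=18
Turnaround (C−A): 200=20  201=26  202=4  203=8  204=10
Turnaround times: 200=20, 201=26, 202=4, 203=8, 204=10
Average turnaround = (20+26+4+8+10) / 5 = 68/5 = 13.60

13.60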